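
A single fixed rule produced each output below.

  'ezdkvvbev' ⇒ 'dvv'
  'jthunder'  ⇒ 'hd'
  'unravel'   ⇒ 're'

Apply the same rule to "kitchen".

Looking at the pairs, the operation is to keep one character in every 3, starting at position 3 (positions 3rd, 6th, 9th, ...).
"kitchen" → "te".

te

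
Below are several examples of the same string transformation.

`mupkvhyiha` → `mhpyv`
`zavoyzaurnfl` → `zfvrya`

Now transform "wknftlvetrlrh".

Rule — keep every other character starting from the first (positions 1st, 3rd, 5th, ...), then take characters alternately from the front and the back (1st, last, 2nd, 2nd-last, ...).
Starting from "wknftlvetrlrh": after the first operation, "wntvtlh"; after the second, "whnlttv".

whnlttv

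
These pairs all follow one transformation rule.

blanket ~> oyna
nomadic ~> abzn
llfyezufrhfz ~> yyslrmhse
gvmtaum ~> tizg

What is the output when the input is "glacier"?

The pattern: delete the last 3 characters, then shift every letter 13 places forward in the alphabet (wrapping around) — i.e. ROT13.
Starting from "glacier": after the first operation, "glac"; after the second, "tynp".

tynp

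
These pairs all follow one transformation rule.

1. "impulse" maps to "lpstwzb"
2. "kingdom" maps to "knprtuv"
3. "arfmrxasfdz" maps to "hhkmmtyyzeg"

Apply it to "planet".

hlsuwa

Looking at the pairs, the operation is to sort the characters into alphabetical order, then shift every letter 7 places forward in the alphabet (wrapping around).
Starting from "planet": after the first operation, "aelnpt"; after the second, "hlsuwa".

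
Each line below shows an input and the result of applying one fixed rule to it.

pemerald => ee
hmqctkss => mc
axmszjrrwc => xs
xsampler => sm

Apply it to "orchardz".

rh

The transformation: keep every other character starting from the second (positions 2nd, 4th, 6th, ...), then keep only the first 2 characters.
"orchardz" → "rhrz" → "rh".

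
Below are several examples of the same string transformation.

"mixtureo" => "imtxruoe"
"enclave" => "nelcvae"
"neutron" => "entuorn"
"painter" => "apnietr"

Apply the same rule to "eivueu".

ieuvue

Rule — swap each adjacent pair of characters (1↔2, 3↔4, ...).
For "eivueu" the result is "ieuvue".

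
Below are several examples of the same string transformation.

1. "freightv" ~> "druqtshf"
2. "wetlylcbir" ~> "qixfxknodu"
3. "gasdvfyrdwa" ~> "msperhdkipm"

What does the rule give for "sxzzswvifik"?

What's happening: shift every letter 12 places forward in the alphabet (wrapping around), then swap each adjacent pair of characters (1↔2, 3↔4, ...).
For "sxzzswvifik" the result is "jellieuhurw".

jellieuhurw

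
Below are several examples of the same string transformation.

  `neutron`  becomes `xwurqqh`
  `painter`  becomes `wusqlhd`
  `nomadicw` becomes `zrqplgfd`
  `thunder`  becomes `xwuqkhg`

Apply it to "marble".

What's happening: shift every letter 3 places forward in the alphabet (wrapping around), then sort the characters into reverse alphabetical order.
For "marble", step one produces "pdueoh"; step two turns that into "upohed".

upohed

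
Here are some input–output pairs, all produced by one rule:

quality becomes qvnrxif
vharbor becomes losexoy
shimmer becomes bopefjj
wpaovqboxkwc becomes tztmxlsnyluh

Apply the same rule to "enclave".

What's happening: shift every letter 3 places backward in the alphabet (wrapping around), then move the last 2 characters to the front (rotate right by 2).
Applying both steps to "enclave": "bkzixsb", then "sbbkzix".

sbbkzix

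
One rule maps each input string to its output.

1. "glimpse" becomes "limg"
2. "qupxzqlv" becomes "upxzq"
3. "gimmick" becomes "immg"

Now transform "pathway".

athp

What's happening: delete the last 3 characters, then move the first character to the end.
Working it through for "pathway": intermediate "path", final "athp".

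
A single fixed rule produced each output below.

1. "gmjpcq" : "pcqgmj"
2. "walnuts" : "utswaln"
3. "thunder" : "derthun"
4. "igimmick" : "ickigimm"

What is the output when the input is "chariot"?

Looking at the pairs, the operation is to move the last 3 characters to the front (rotate right by 3).
"chariot" → "iotchar".

iotchar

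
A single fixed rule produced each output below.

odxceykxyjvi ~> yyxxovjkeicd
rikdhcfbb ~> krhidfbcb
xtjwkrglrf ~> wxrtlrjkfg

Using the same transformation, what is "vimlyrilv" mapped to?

In each case the input is transformed by: sort the characters into reverse alphabetical order, then swap each adjacent pair of characters (1↔2, 3↔4, ...).
For "vimlyrilv", step one produces "yvvrmllii"; step two turns that into "vyrvlmili".
(Check on "rikdhcfbb": → "rkihfdcbb" → "krhidfbcb" ✓)

vyrvlmili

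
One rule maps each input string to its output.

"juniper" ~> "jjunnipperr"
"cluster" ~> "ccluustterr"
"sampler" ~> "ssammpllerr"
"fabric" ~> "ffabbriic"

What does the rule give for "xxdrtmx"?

xxxddrttmxx

The pattern: repeat every character 3 times, then keep every other character starting from the first (positions 1st, 3rd, 5th, ...).
Doing the same to "xxdrtmx": "xxxddrttmxx".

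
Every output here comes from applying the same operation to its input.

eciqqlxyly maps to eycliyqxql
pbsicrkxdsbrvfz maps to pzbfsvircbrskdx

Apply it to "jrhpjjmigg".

Rule — take characters alternately from the front and the back (1st, last, 2nd, 2nd-last, ...).
Applying that to "jrhpjjmigg" gives "jgrghipmjj".

jgrghipmjj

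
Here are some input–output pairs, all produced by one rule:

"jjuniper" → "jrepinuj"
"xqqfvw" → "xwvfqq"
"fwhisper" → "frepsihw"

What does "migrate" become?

metargi

What's happening: move the first character to the end, then reverse the string.
For "migrate", step one produces "igratem"; step two turns that into "metargi".
(Check on "xqqfvw": → "qqfvwx" → "xwvfqq" ✓)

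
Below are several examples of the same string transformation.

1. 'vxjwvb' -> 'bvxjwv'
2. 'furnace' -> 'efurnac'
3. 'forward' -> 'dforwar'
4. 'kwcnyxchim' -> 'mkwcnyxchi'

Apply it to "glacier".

rglacie

Each output is the input with this applied: move the last character to the front.
Applying that to "glacier" gives "rglacie".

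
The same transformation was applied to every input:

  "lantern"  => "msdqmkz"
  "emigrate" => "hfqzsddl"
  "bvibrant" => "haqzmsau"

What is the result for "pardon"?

qcnmoz

The rule is to move the first 2 characters to the end (rotate left by 2), then shift every letter 1 place backward in the alphabet (wrapping around).
Working it through for "pardon": intermediate "rdonpa", final "qcnmoz".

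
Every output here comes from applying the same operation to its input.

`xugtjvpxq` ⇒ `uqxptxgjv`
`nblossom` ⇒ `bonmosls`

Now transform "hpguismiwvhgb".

pbhhuggwsvimi

Looking at the pairs, the operation is to swap each adjacent pair of characters (1↔2, 3↔4, ...), then take characters alternately from the front and the back (1st, last, 2nd, 2nd-last, ...).
On "hpguismiwvhgb": the first step gives "phugsiimvwghb", and the second then gives "pbhhuggwsvimi".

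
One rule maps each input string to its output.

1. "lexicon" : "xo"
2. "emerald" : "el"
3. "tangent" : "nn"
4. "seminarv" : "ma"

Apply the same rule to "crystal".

ya

What's happening: keep one character in every 3, starting at position 3 (positions 3rd, 6th, 9th, ...).
So "crystal" becomes "ya".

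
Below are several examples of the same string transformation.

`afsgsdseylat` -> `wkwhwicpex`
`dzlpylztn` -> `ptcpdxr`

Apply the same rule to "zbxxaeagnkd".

bbeiekroh

Looking at the pairs, the operation is to shift every letter 4 places forward in the alphabet (wrapping around), then delete the first 2 characters.
Applying both steps to "zbxxaeagnkd": "dfbbeiekroh", then "bbeiekroh".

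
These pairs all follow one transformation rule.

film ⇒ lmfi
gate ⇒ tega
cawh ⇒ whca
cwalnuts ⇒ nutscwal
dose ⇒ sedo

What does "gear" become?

arge

The transformation: swap the front and back halves of the string.
Doing the same to "gear": "arge".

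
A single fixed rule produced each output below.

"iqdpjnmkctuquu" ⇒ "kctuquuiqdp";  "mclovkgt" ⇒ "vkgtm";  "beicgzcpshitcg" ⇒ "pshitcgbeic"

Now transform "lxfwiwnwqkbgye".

The rule is to swap the front and back halves of the string, then delete the last 3 characters.
For "lxfwiwnwqkbgye", step one produces "wqkbgyelxfwiwn"; step two turns that into "wqkbgyelxfw".

wqkbgyelxfw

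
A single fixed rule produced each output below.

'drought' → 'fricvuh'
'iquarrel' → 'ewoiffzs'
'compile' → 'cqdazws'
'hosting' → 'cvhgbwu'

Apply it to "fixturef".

wthlfits

Looking at the pairs, the operation is to swap each adjacent pair of characters (1↔2, 3↔4, ...), then shift every letter 12 places backward in the alphabet (wrapping around).
On "fixturef": the first step gives "iftxrufe", and the second then gives "wthlfits".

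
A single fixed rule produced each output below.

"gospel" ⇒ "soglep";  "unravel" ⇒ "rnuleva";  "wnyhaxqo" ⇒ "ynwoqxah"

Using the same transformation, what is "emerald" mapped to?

Looking at the pairs, the operation is to move the first 3 characters to the end (rotate left by 3), then reverse the string.
Working it through for "emerald": intermediate "raldeme", final "emedlar".

emedlar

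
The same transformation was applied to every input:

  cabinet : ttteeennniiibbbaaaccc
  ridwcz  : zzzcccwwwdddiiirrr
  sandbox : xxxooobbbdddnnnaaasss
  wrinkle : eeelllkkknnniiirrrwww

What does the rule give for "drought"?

ttthhhggguuuooorrrddd

The rule is to repeat every character 3 times, then reverse the string.
For "drought", step one produces "dddrrrooouuuggghhhttt"; step two turns that into "ttthhhggguuuooorrrddd".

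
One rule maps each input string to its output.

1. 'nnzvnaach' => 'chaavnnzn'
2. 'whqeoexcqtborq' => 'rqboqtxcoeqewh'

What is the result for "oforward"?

rdwaorof

Rule — reverse the string, then swap each adjacent pair of characters (1↔2, 3↔4, ...).
Applying that to "oforward" gives "rdwaorof".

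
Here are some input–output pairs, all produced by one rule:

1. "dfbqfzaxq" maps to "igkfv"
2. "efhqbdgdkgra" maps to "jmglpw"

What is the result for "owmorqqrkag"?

The pattern: shift every letter 5 places forward in the alphabet (wrapping around), then keep every other character starting from the first (positions 1st, 3rd, 5th, ...).
Applying both steps to "owmorqqrkag": "tbrtwvvwpfl", then "trwvpl".

trwvpl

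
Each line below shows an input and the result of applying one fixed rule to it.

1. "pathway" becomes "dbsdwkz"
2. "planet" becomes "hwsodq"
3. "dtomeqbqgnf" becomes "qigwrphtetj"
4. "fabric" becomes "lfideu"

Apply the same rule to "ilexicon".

rqlohalf

In each case the input is transformed by: shift every letter 3 places forward in the alphabet (wrapping around), then move the last 2 characters to the front (rotate right by 2).
Starting from "ilexicon": after the first operation, "lohalfrq"; after the second, "rqlohalf".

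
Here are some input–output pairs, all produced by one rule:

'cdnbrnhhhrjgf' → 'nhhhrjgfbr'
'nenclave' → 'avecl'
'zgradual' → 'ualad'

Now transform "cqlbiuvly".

In each case the input is transformed by: delete the first 3 characters, then move the first 2 characters to the end (rotate left by 2).
For "cqlbiuvly" the result is "uvlybi".

uvlybi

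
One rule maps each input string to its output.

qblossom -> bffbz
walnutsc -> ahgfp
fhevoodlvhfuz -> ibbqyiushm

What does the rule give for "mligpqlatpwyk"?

tcdyngcjlx

The rule is to shift every letter 13 places forward in the alphabet (wrapping around) — i.e. ROT13, then delete the first 3 characters.
For "mligpqlatpwyk", step one produces "zyvtcdyngcjlx"; step two turns that into "tcdyngcjlx".
(Check on "walnutsc": → "jnyahgfp" → "ahgfp" ✓)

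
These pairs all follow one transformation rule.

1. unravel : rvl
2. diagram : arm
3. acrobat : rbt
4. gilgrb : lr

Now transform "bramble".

Looking at the pairs, the operation is to delete the first character, then keep every other character starting from the second (positions 2nd, 4th, 6th, ...).
"bramble" → "abe".
(Check on "gilgrb": → "ilgrb" → "lr" ✓)

abe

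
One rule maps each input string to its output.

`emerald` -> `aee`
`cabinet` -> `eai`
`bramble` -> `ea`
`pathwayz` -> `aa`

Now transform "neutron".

The pattern: move the last 3 characters to the front (rotate right by 3), then keep only the vowels.
Doing the same to "neutron": "oeu".

oeu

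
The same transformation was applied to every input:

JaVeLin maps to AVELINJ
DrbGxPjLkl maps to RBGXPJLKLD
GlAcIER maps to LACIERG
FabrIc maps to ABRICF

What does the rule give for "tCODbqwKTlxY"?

Each output is the input with this applied: move the first character to the end, then convert every letter to uppercase.
On "tCODbqwKTlxY" that produces "CODBQWKTLXYT".

CODBQWKTLXYT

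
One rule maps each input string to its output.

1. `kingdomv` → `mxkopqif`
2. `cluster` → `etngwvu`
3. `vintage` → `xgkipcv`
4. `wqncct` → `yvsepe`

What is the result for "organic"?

The transformation: shift every letter 2 places forward in the alphabet (wrapping around), then take characters alternately from the front and the back (1st, last, 2nd, 2nd-last, ...).
Doing the same to "organic": "qetkipc".

qetkipc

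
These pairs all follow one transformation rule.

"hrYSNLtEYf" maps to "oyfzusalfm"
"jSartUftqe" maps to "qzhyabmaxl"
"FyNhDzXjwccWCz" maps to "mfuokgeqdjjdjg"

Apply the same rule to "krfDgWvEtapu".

rymkndclahwb

Looking at the pairs, the operation is to shift every letter 7 places forward in the alphabet (wrapping around), then convert every letter to lowercase.
Starting from "krfDgWvEtapu": after the first operation, "rymKnDcLahwb"; after the second, "rymkndclahwb".
(Check on "jSartUftqe": → "qZhyaBmaxl" → "qzhyabmaxl" ✓)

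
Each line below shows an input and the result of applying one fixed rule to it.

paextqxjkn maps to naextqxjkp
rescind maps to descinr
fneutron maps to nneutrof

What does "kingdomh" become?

hingdomk

The transformation: swap the first and last characters.
For "kingdomh" the result is "hingdomk".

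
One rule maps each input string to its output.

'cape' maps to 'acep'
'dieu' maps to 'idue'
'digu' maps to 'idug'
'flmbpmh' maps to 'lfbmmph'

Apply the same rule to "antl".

Looking at the pairs, the operation is to swap each adjacent pair of characters (1↔2, 3↔4, ...).
Applying that to "antl" gives "nalt".

nalt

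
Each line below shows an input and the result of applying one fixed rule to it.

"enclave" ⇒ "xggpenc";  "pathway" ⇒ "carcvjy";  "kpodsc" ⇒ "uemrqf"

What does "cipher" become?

gtekrj

The pattern: move the last 2 characters to the front (rotate right by 2), then shift every letter 2 places forward in the alphabet (wrapping around).
For "cipher" the result is "gtekrj".
(Check on "enclave": → "veencla" → "xggpenc" ✓)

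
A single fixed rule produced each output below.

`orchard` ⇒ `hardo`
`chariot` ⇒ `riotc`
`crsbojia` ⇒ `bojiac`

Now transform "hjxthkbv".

thkbvh

Rule — move the first character to the end, then delete the first 2 characters.
Starting from "hjxthkbv": after the first operation, "jxthkbvh"; after the second, "thkbvh".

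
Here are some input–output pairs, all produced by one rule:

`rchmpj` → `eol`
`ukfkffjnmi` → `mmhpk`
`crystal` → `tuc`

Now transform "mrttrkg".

tvm

The transformation: shift every letter 2 places forward in the alphabet (wrapping around), then keep every other character starting from the second (positions 2nd, 4th, 6th, ...).
On "mrttrkg": the first step gives "otvvtmi", and the second then gives "tvm".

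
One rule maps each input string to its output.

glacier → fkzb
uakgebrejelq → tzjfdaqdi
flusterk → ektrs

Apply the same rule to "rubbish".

qtaa

In each case the input is transformed by: shift every letter 1 place backward in the alphabet (wrapping around), then delete the last 3 characters.
On "rubbish": the first step gives "qtaahrg", and the second then gives "qtaa".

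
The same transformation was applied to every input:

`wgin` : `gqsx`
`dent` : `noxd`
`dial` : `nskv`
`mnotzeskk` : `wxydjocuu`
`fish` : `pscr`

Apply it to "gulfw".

The pattern: shift every letter 10 places forward in the alphabet (wrapping around).
On "gulfw" that produces "qevpg".

qevpg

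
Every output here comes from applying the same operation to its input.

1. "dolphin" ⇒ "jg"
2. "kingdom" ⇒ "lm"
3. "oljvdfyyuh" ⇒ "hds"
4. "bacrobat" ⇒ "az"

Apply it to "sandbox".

lm

Looking at the pairs, the operation is to shift every letter 2 places backward in the alphabet (wrapping around), then keep one character in every 3, starting at position 3 (positions 3rd, 6th, 9th, ...).
"sandbox" → "qylbzmv" → "lm".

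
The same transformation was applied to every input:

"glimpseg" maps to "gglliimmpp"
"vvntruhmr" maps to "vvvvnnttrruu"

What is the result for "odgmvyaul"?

ooddggmmvvyy

Each output is the input with this applied: delete the last 3 characters, then double every character.
"odgmvyaul" → "odgmvy" → "ooddggmmvvyy".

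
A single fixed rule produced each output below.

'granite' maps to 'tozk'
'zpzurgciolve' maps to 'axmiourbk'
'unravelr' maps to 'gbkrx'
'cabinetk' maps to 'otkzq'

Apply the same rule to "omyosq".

uyw

Rule — shift every letter 6 places forward in the alphabet (wrapping around), then delete the first 3 characters.
Doing the same to "omyosq": "uyw".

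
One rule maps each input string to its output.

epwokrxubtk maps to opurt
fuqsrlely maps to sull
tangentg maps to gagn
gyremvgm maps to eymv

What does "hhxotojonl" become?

The rule is to keep every other character starting from the second (positions 2nd, 4th, 6th, ...), then swap each adjacent pair of characters (1↔2, 3↔4, ...).
On "hhxotojonl": the first step gives "hoool", and the second then gives "ohool".

ohool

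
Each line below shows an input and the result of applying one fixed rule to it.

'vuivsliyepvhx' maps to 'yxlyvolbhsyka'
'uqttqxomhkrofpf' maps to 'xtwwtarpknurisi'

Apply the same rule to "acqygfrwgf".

The rule is to shift every letter 3 places forward in the alphabet (wrapping around).
Doing the same to "acqygfrwgf": "dftbjiuzji".

dftbjiuzji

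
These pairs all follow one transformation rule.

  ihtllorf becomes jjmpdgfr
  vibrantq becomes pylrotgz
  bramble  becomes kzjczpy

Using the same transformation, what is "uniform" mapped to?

The rule is to shift every letter 2 places backward in the alphabet (wrapping around), then move the first 3 characters to the end (rotate left by 3).
"uniform" → "slgdmpk" → "dmpkslg".

dmpkslg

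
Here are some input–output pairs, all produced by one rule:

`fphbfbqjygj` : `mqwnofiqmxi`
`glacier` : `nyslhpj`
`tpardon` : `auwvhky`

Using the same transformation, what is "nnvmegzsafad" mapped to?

The pattern: take characters alternately from the front and the back (1st, last, 2nd, 2nd-last, ...), then shift every letter 7 places forward in the alphabet (wrapping around).
For "nnvmegzsafad", step one produces "ndnavfmaesgz"; step two turns that into "ukuhcmthlzng".

ukuhcmthlzng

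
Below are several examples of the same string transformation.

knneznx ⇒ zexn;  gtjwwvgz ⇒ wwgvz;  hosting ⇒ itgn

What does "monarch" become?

Each output is the input with this applied: delete the first 3 characters, then swap each adjacent pair of characters (1↔2, 3↔4, ...).
For "monarch", step one produces "arch"; step two turns that into "rahc".

rahc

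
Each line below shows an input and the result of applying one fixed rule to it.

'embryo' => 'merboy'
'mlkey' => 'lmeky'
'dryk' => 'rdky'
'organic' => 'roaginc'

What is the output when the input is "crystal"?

Each output is the input with this applied: swap each adjacent pair of characters (1↔2, 3↔4, ...).
Applying that to "crystal" gives "rcsyatl".

rcsyatl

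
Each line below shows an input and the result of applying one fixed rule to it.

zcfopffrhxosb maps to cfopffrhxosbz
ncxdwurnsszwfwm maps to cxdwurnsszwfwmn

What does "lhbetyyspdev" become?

hbetyyspdevl

Rule — move the first character to the end.
Doing the same to "lhbetyyspdev": "hbetyyspdevl".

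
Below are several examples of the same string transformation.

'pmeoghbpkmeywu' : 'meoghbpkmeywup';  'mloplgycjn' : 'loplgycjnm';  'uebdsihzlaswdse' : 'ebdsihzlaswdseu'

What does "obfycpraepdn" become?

bfycpraepdno

The transformation: move the first character to the end.
Applying that to "obfycpraepdn" gives "bfycpraepdno".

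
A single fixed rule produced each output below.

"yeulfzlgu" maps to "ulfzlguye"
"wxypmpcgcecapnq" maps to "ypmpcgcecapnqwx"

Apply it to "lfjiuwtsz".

jiuwtszlf

Each output is the input with this applied: move the first 2 characters to the end (rotate left by 2).
So "lfjiuwtsz" becomes "jiuwtszlf".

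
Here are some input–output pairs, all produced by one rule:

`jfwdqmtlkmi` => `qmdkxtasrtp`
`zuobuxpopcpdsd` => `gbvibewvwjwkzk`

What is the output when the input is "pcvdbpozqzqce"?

wjckiwvgxgxjl

Rule — shift every letter 7 places forward in the alphabet (wrapping around).
Doing the same to "pcvdbpozqzqce": "wjckiwvgxgxjl".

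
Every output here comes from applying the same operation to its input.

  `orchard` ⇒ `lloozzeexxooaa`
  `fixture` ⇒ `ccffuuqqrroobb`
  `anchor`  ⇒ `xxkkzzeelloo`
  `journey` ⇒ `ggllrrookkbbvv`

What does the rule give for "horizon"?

In each case the input is transformed by: double every character, then shift every letter 3 places backward in the alphabet (wrapping around).
Starting from "horizon": after the first operation, "hhoorriizzoonn"; after the second, "eellooffwwllkk".

eellooffwwllkk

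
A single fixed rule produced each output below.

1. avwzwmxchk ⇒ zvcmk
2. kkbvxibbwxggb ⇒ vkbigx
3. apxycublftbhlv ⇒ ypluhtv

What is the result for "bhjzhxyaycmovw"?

zhaxocw

Each output is the input with this applied: keep every other character starting from the second (positions 2nd, 4th, 6th, ...), then swap each adjacent pair of characters (1↔2, 3↔4, ...).
For "bhjzhxyaycmovw", step one produces "hzxacow"; step two turns that into "zhaxocw".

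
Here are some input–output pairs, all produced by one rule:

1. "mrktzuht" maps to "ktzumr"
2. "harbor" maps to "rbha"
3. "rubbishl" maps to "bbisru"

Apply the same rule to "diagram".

agrdi

The pattern: delete the last 2 characters, then move the first 2 characters to the end (rotate left by 2).
Starting from "diagram": after the first operation, "diagr"; after the second, "agrdi".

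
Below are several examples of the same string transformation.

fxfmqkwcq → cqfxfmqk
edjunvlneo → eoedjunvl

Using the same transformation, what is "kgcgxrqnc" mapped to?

The rule is to move the last 3 characters to the front (rotate right by 3), then delete the first character.
For "kgcgxrqnc", step one produces "qnckgcgxr"; step two turns that into "nckgcgxr".

nckgcgxr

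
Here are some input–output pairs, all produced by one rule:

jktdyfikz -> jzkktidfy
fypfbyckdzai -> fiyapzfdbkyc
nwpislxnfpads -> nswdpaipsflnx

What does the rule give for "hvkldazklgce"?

Looking at the pairs, the operation is to take characters alternately from the front and the back (1st, last, 2nd, 2nd-last, ...).
Doing the same to "hvkldazklgce": "hevckglldkaz".

hevckglldkaz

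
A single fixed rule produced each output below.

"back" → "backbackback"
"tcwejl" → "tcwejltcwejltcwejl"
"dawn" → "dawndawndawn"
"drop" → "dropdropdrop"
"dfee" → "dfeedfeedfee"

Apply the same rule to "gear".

Each output is the input with this applied: write the whole string 3 times in a row.
"gear" → "geargeargear".

geargeargear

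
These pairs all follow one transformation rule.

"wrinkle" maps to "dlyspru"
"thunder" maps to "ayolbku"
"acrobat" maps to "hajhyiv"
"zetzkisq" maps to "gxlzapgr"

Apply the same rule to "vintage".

clpnuha

The transformation: shift every letter 7 places forward in the alphabet (wrapping around), then take characters alternately from the front and the back (1st, last, 2nd, 2nd-last, ...).
Starting from "vintage": after the first operation, "cpuahnl"; after the second, "clpnuha".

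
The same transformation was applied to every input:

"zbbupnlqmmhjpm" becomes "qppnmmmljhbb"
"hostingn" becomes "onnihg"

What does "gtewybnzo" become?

The rule is to sort the characters into reverse alphabetical order, then delete the first 2 characters.
For "gtewybnzo" the result is "wtongeb".

wtongeb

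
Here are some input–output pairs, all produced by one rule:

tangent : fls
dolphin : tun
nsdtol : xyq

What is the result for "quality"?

zqy

The rule is to shift every letter 5 places forward in the alphabet (wrapping around), then keep every other character starting from the second (positions 2nd, 4th, 6th, ...).
"quality" → "vzfqnyd" → "zqy".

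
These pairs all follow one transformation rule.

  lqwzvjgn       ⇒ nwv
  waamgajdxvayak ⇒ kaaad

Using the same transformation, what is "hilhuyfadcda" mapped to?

The transformation: take characters alternately from the front and the back (1st, last, 2nd, 2nd-last, ...), then keep one character in every 3, starting at position 2 (positions 2nd, 5th, 8th, ...).
For "hilhuyfadcda", step one produces "haidlchduayf"; step two turns that into "aldy".

aldy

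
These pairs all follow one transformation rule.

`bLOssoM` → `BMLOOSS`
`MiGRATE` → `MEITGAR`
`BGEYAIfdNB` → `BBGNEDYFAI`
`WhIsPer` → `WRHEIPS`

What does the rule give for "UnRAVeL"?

ULNERVA

The pattern: take characters alternately from the front and the back (1st, last, 2nd, 2nd-last, ...), then convert every letter to uppercase.
For "UnRAVeL", step one produces "ULneRVA"; step two turns that into "ULNERVA".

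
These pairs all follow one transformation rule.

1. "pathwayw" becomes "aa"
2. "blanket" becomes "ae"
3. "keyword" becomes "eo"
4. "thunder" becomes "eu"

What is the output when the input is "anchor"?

The pattern: sort the characters into alphabetical order, then keep only the vowels.
"anchor" → "achnor" → "ao".

ao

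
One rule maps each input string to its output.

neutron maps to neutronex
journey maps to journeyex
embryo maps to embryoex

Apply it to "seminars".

seminarsex

The pattern: append "ex".
On "seminars" that produces "seminarsex".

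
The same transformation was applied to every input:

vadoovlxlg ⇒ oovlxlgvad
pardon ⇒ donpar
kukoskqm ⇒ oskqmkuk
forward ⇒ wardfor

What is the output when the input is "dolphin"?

phindol

In each case the input is transformed by: move the first 3 characters to the end (rotate left by 3).
Doing the same to "dolphin": "phindol".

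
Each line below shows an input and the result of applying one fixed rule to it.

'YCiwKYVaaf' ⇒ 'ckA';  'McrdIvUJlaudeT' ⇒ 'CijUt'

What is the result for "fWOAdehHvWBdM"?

Looking at the pairs, the operation is to keep one character in every 3, starting at position 2 (positions 2nd, 5th, 8th, ...), then flip the case of every letter.
For "fWOAdehHvWBdM", step one produces "WdHB"; step two turns that into "wDhb".
(Check on "YCiwKYVaaf": → "CKa" → "ckA" ✓)

wDhb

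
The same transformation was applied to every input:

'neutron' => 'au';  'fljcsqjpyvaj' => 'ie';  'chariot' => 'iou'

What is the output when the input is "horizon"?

Each output is the input with this applied: shift every letter 6 places forward in the alphabet (wrapping around), then keep only the vowels.
Applying both steps to "horizon": "nuxofut", then "uou".

uou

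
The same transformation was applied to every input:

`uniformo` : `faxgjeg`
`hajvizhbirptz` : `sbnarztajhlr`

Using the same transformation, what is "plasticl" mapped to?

dsklaud

Each output is the input with this applied: shift every letter 8 places backward in the alphabet (wrapping around), then delete the first character.
Working it through for "plasticl": intermediate "hdsklaud", final "dsklaud".
(Check on "uniformo": → "mfaxgjeg" → "faxgjeg" ✓)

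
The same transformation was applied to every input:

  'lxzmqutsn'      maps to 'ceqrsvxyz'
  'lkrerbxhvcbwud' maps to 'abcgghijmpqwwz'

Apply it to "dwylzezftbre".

bdeegijjkqwy

The pattern: shift every letter 5 places forward in the alphabet (wrapping around), then sort the characters into alphabetical order.
So "dwylzezftbre" becomes "bdeegijjkqwy".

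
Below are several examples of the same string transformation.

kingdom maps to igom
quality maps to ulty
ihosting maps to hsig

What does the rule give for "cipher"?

ihr

Looking at the pairs, the operation is to swap each adjacent pair of characters (1↔2, 3↔4, ...), then keep every other character starting from the first (positions 1st, 3rd, 5th, ...).
Starting from "cipher": after the first operation, "ichpre"; after the second, "ihr".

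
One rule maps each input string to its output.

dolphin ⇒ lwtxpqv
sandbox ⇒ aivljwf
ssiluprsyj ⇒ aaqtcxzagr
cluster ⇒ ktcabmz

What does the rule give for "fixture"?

The pattern: shift every letter 8 places forward in the alphabet (wrapping around).
"fixture" → "nqfbczm".

nqfbczm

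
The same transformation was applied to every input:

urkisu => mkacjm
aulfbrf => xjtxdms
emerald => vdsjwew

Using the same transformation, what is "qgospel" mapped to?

The transformation: reverse the string, then shift every letter 8 places backward in the alphabet (wrapping around).
"qgospel" → "lepsogq" → "dwhkgyi".

dwhkgyi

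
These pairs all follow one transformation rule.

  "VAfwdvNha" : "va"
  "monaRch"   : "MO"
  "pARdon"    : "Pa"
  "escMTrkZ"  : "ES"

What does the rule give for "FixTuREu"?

fI

What's happening: flip the case of every letter, then keep only the first 2 characters.
"FixTuREu" → "fIXtUreU" → "fI".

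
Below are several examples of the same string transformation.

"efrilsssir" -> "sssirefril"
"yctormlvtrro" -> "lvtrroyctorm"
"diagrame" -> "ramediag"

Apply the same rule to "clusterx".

terxclus

Each output is the input with this applied: swap the front and back halves of the string.
Doing the same to "clusterx": "terxclus".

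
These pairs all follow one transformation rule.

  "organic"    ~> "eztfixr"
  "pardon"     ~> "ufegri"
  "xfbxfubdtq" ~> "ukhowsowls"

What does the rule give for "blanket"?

What's happening: move the last 3 characters to the front (rotate right by 3), then shift every letter 9 places backward in the alphabet (wrapping around).
For "blanket" the result is "bvkscre".

bvkscre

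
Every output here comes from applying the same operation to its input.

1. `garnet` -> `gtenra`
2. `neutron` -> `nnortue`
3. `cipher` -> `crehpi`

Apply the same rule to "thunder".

trednuh

In each case the input is transformed by: reverse the string, then move the last character to the front.
Applying that to "thunder" gives "trednuh".
(Check on "cipher": → "rehpic" → "crehpi" ✓)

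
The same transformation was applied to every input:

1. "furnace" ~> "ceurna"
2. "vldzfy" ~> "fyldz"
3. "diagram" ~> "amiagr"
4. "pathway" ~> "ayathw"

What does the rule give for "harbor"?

orarb

The transformation: delete the first character, then move the last 2 characters to the front (rotate right by 2).
For "harbor", step one produces "arbor"; step two turns that into "orarb".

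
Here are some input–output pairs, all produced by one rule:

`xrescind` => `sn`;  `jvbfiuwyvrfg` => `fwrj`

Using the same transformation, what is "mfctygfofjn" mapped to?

tfj

Each output is the input with this applied: move the first character to the end, then keep one character in every 3, starting at position 3 (positions 3rd, 6th, 9th, ...).
Starting from "mfctygfofjn": after the first operation, "fctygfofjnm"; after the second, "tfj".
(Check on "jvbfiuwyvrfg": → "vbfiuwyvrfgj" → "fwrj" ✓)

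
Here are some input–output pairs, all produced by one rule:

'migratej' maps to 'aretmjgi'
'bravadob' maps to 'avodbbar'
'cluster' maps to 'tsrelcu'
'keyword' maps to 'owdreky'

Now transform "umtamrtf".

matruftm

In each case the input is transformed by: move the first 3 characters to the end (rotate left by 3), then swap each adjacent pair of characters (1↔2, 3↔4, ...).
Working it through for "umtamrtf": intermediate "amrtfumt", final "matruftm".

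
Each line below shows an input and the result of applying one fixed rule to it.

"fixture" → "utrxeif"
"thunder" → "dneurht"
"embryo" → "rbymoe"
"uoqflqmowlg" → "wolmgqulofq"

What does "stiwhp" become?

The transformation: move the last 3 characters to the front (rotate right by 3), then take characters alternately from the front and the back (1st, last, 2nd, 2nd-last, ...).
Working it through for "stiwhp": intermediate "whpsti", final "wihtps".

wihtps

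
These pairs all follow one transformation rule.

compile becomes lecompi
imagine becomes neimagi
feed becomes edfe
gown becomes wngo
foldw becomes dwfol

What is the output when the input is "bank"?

The pattern: move the last 2 characters to the front (rotate right by 2).
Doing the same to "bank": "nkba".

nkba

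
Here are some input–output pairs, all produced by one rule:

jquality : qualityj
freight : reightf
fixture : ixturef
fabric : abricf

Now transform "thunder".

hundert

Each output is the input with this applied: move the first character to the end.
For "thunder" the result is "hundert".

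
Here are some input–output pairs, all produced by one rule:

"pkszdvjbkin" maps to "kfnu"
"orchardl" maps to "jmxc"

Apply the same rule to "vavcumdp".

qvqx

The transformation: shift every letter 5 places backward in the alphabet (wrapping around), then keep only the first 4 characters.
Applying both steps to "vavcumdp": "qvqxphyk", then "qvqx".
(Check on "orchardl": → "jmxcvmyg" → "jmxc" ✓)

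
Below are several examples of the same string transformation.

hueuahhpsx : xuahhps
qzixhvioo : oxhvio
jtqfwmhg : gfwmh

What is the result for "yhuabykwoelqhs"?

Each output is the input with this applied: delete the first 3 characters, then move the last character to the front.
Applying both steps to "yhuabykwoelqhs": "abykwoelqhs", then "sabykwoelqh".

sabykwoelqh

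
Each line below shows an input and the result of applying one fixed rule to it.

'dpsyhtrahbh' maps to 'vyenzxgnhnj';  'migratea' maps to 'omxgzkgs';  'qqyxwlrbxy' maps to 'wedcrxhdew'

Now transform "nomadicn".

usgjoitt

In each case the input is transformed by: move the first character to the end, then shift every letter 6 places forward in the alphabet (wrapping around).
On "nomadicn": the first step gives "omadicnn", and the second then gives "usgjoitt".
(Check on "dpsyhtrahbh": → "psyhtrahbhd" → "vyenzxgnhnj" ✓)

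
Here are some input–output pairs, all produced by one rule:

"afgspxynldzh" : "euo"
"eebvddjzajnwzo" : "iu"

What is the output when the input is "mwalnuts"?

Rule — shift every letter 7 places forward in the alphabet (wrapping around), then keep only the vowels.
On "mwalnuts" that produces "ua".

ua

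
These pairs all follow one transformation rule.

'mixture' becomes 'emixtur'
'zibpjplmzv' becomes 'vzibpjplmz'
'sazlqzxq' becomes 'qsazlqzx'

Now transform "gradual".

Looking at the pairs, the operation is to move the last character to the front.
"gradual" → "lgradua".

lgradua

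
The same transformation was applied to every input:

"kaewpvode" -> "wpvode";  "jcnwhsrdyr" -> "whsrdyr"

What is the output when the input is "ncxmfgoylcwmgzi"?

The transformation: delete the first 3 characters.
Doing the same to "ncxmfgoylcwmgzi": "mfgoylcwmgzi".

mfgoylcwmgzi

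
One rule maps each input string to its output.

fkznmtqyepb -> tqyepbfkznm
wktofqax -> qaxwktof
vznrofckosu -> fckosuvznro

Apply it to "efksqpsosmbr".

Each output is the input with this applied: move the first 2 characters to the end (rotate left by 2), then move the first 3 characters to the end (rotate left by 3).
Starting from "efksqpsosmbr": after the first operation, "ksqpsosmbref"; after the second, "psosmbrefksq".

psosmbrefksq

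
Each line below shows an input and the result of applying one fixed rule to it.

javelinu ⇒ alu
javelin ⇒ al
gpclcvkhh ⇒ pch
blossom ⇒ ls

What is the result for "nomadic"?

What's happening: keep one character in every 3, starting at position 2 (positions 2nd, 5th, 8th, ...).
Doing the same to "nomadic": "od".

od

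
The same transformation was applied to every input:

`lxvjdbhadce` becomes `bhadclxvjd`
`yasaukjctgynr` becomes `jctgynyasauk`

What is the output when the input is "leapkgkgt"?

kgkgleap

Rule — delete the last character, then swap the front and back halves of the string.
On "leapkgkgt": the first step gives "leapkgkg", and the second then gives "kgkgleap".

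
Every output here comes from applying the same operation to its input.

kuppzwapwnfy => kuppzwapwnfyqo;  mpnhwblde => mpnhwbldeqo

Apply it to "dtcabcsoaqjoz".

dtcabcsoaqjozqo

The pattern: append "qo".
So "dtcabcsoaqjoz" becomes "dtcabcsoaqjozqo".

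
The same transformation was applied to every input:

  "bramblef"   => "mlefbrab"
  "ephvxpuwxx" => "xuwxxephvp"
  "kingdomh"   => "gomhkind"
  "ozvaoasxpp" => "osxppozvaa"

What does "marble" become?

The transformation: swap the front and back halves of the string, then swap the first and last characters.
Starting from "marble": after the first operation, "blemar"; after the second, "rlemab".

rlemab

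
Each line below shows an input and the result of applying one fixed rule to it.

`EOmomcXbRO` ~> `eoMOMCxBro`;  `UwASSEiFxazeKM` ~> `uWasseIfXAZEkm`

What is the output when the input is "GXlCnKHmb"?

gxLcNkhMB

The pattern: flip the case of every letter.
So "GXlCnKHmb" becomes "gxLcNkhMB".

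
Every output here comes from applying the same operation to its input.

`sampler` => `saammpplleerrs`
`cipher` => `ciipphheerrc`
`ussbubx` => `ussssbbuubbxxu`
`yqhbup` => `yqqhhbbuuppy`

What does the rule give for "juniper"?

juunniippeerrj

The transformation: double every character, then move the first character to the end.
Working it through for "juniper": intermediate "jjuunniippeerr", final "juunniippeerrj".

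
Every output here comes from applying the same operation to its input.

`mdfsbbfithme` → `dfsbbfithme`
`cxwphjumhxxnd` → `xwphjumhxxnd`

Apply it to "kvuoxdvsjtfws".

The transformation: delete the first character.
Applying that to "kvuoxdvsjtfws" gives "vuoxdvsjtfws".

vuoxdvsjtfws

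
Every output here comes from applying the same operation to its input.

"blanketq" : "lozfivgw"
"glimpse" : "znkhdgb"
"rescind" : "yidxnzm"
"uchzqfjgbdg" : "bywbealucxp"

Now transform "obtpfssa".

vnnakowj

The pattern: reverse the string, then shift every letter 5 places backward in the alphabet (wrapping around).
Starting from "obtpfssa": after the first operation, "assfptbo"; after the second, "vnnakowj".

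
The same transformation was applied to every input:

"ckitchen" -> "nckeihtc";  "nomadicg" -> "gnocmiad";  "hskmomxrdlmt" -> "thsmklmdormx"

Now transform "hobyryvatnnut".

thoubnynrtyav

In each case the input is transformed by: swap the first and last characters, then take characters alternately from the front and the back (1st, last, 2nd, 2nd-last, ...).
So "hobyryvatnnut" becomes "thoubnynrtyav".
(Check on "nomadicg": → "gomadicn" → "gnocmiad" ✓)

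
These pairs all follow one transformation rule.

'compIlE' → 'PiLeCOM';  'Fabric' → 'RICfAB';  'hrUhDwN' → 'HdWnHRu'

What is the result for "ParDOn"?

doNpAR

Each output is the input with this applied: flip the case of every letter, then move the first 3 characters to the end (rotate left by 3).
"ParDOn" → "pARdoN" → "doNpAR".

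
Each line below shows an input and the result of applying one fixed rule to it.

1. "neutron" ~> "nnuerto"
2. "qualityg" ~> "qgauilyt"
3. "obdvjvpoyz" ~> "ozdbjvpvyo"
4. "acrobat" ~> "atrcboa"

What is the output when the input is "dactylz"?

The transformation: move the last character to the front, then swap each adjacent pair of characters (1↔2, 3↔4, ...).
On "dactylz": the first step gives "zdactyl", and the second then gives "dzcaytl".

dzcaytl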